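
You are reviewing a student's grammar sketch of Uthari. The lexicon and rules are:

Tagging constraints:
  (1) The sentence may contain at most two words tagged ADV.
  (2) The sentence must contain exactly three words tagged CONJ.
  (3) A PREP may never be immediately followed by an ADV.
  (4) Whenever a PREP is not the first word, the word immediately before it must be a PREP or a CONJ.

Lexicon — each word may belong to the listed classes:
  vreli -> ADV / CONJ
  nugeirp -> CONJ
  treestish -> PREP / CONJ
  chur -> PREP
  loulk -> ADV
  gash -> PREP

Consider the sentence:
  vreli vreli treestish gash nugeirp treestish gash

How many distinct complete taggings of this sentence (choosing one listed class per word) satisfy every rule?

Candidates per position — 1:vreli {ADV,CONJ}; 2:vreli {ADV,CONJ}; 3:treestish {PREP,CONJ}; 4:gash {PREP}; 5:nugeirp {CONJ}; 6:treestish {PREP,CONJ}; 7:gash {PREP}.
There are 16 candidate sequences in total.
The sequences that satisfy every rule: ADV ADV CONJ PREP CONJ CONJ PREP; ADV CONJ PREP PREP CONJ CONJ PREP; ADV CONJ CONJ PREP CONJ PREP PREP; CONJ ADV CONJ PREP CONJ PREP PREP; CONJ CONJ PREP PREP CONJ PREP PREP.
Count = 5.

5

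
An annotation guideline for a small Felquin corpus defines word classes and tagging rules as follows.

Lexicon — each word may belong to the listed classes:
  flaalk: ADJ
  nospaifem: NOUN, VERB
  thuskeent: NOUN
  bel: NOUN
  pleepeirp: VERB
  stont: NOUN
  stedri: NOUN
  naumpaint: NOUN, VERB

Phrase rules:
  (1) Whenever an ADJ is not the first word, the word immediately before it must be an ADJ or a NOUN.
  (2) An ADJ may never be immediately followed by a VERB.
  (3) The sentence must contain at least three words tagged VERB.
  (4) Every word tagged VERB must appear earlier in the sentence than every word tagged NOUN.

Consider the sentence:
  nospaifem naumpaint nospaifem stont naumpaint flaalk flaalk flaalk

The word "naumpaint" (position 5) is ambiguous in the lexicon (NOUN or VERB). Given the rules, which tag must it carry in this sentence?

NOUN

Candidates per position — 1:nospaifem {NOUN,VERB}; 2:naumpaint {NOUN,VERB}; 3:nospaifem {NOUN,VERB}; 4:stont {NOUN}; 5:naumpaint {NOUN,VERB}; 6:flaalk {ADJ}; 7:flaalk {ADJ}; 8:flaalk {ADJ}.
Position 5: VERB is ruled out by rule 1; that leaves NOUN.
Position 1: NOUN is ruled out by rule 3; that leaves VERB.
Position 2: NOUN is ruled out by rule 3; that leaves VERB.
Position 3: NOUN is ruled out by rule 3; that leaves VERB.
The only consistent sequence is: VERB VERB VERB NOUN NOUN ADJ ADJ ADJ.
Checking: rule 1 ✓; rule 2 ✓; rule 3 ✓; rule 4 ✓.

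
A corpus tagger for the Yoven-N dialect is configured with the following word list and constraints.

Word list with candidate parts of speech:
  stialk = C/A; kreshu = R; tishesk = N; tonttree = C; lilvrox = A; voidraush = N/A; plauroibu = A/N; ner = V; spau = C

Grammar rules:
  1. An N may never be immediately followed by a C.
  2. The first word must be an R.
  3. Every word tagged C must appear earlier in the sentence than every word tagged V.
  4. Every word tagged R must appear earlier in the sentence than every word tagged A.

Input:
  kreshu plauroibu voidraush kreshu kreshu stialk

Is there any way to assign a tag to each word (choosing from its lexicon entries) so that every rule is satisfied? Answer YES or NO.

YES

Candidates per position — 1:kreshu {R}; 2:plauroibu {A,N}; 3:voidraush {N,A}; 4:kreshu {R}; 5:kreshu {R}; 6:stialk {C,A}.
One satisfying assignment: R N N R R A.
Checking: rule 1 satisfied; rule 2 satisfied; rule 3 satisfied; rule 4 satisfied.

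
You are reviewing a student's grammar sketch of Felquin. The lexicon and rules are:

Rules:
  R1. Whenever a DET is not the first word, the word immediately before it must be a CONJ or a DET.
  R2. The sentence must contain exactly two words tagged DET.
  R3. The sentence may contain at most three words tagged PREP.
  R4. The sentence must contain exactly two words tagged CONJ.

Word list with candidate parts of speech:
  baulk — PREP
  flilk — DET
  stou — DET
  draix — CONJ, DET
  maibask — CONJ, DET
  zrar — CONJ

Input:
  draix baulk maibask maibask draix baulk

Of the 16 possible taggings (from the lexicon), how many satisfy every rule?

Candidates per position — 1:draix {CONJ,DET}; 2:baulk {PREP}; 3:maibask {CONJ,DET}; 4:maibask {CONJ,DET}; 5:draix {CONJ,DET}; 6:baulk {PREP}.
There are 16 candidate sequences in total.
The sequences that satisfy every rule: CONJ PREP CONJ DET DET PREP; DET PREP CONJ CONJ DET PREP; DET PREP CONJ DET CONJ PREP.
Count = 3.

3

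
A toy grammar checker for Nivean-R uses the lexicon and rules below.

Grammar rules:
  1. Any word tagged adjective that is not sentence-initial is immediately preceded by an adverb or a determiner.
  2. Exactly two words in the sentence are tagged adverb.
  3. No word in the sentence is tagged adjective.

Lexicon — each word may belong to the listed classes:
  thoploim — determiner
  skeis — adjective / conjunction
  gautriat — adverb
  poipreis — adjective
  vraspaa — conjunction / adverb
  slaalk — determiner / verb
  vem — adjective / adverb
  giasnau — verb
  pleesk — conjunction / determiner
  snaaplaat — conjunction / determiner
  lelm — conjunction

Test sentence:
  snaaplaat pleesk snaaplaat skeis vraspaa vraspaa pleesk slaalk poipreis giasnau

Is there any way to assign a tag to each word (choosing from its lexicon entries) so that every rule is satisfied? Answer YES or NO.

NO

Candidates per position — 1:snaaplaat {conjunction,determiner}; 2:pleesk {conjunction,determiner}; 3:snaaplaat {conjunction,determiner}; 4:skeis {adjective,conjunction}; 5:vraspaa {conjunction,adverb}; 6:vraspaa {conjunction,adverb}; 7:pleesk {conjunction,determiner}; 8:slaalk {determiner,verb}; 9:poipreis {adjective}; 10:giasnau {verb}.
Rule 3 cannot be satisfied by any choice of tags from the lexicon.
So there is no consistent tagging.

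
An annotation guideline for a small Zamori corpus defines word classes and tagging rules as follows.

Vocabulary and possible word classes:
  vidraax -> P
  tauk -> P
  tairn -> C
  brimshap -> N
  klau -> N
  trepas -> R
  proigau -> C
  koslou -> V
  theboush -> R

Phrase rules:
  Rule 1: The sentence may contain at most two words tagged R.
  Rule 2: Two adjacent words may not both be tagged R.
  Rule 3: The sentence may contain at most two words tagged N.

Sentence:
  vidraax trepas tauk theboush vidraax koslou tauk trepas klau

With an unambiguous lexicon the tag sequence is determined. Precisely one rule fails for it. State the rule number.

Fixed tagging: P R P R P V P R N.
Rule check: R1 ✗, R2 ✓, R3 ✓.
Only rule 1 fails.

1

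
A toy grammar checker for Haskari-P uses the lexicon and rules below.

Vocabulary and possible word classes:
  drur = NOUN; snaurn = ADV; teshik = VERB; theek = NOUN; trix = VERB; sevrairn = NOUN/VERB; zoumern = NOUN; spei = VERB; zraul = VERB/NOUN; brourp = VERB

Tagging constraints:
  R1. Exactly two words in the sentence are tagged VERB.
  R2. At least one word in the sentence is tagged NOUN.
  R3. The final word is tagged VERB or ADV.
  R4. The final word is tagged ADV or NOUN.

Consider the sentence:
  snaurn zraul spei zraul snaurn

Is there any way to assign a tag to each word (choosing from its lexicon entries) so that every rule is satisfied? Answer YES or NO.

Candidates per position — 1:snaurn {ADV}; 2:zraul {VERB,NOUN}; 3:spei {VERB}; 4:zraul {VERB,NOUN}; 5:snaurn {ADV}.
One satisfying assignment: ADV VERB VERB NOUN ADV.
Rule-by-rule: rule 1 ok; rule 2 ok; rule 3 ok; rule 4 ok.

YES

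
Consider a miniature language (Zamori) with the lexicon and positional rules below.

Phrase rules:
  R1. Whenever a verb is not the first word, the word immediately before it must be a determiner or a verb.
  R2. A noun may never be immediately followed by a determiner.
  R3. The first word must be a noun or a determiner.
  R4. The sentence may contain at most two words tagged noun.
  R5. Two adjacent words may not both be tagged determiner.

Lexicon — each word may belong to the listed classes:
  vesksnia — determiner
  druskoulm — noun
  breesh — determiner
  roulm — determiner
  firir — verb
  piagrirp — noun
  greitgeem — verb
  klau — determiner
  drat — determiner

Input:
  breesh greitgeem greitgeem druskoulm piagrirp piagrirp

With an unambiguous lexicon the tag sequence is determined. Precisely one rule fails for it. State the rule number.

Fixed tagging: determiner verb verb noun noun noun.
Rule check: R1 pass, R2 pass, R3 pass, R4 fail, R5 pass.
Only rule 4 fails.

4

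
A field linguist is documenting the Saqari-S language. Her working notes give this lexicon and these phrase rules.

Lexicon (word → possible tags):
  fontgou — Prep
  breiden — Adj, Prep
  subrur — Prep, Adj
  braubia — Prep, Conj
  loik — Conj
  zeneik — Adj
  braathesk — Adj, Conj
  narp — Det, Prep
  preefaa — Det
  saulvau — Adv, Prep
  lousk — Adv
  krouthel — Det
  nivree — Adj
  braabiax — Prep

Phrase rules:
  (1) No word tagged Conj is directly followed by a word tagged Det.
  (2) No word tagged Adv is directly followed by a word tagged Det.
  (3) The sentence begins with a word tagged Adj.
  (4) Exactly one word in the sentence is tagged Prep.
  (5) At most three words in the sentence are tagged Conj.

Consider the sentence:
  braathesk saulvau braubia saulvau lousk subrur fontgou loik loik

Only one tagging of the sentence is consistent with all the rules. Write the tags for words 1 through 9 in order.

Adj Adv Conj Adv Adv Adj Prep Conj Conj

Candidates per position — 1:braathesk {Adj,Conj}; 2:saulvau {Adv,Prep}; 3:braubia {Prep,Conj}; 4:saulvau {Adv,Prep}; 5:lousk {Adv}; 6:subrur {Prep,Adj}; 7:fontgou {Prep}; 8:loik {Conj}; 9:loik {Conj}.
Position 1: Conj is ruled out by rule 3; that leaves Adj.
Position 2: Prep is ruled out by rule 4; that leaves Adv.
Position 3: Prep is ruled out by rule 4; that leaves Conj.
Position 4: Prep is ruled out by rule 4; that leaves Adv.
Position 6: Prep is ruled out by rule 4; that leaves Adj.
The unique satisfying tagging is: Adj Adv Conj Adv Adv Adj Prep Conj Conj.
Rule-by-rule: rule 1 holds; rule 2 holds; rule 3 holds; rule 4 holds; rule 5 holds.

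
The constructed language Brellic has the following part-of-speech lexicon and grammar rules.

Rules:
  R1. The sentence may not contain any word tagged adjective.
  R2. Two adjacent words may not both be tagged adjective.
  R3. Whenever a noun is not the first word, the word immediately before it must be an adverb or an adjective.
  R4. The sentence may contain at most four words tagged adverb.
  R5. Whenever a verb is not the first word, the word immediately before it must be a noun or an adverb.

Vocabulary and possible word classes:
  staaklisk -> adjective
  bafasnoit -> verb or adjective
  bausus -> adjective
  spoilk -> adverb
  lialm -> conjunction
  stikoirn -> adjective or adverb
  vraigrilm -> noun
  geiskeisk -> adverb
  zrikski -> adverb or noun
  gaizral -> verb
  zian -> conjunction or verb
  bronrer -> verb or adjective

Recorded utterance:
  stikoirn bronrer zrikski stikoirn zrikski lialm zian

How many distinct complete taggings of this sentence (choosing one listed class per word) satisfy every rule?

2

Candidates per position — 1:stikoirn {adjective,adverb}; 2:bronrer {verb,adjective}; 3:zrikski {adverb,noun}; 4:stikoirn {adjective,adverb}; 5:zrikski {adverb,noun}; 6:lialm {conjunction}; 7:zian {conjunction,verb}.
There are 64 candidate sequences in total.
The sequences that satisfy every rule: adverb verb adverb adverb adverb conjunction conjunction; adverb verb adverb adverb noun conjunction conjunction.
Count = 2.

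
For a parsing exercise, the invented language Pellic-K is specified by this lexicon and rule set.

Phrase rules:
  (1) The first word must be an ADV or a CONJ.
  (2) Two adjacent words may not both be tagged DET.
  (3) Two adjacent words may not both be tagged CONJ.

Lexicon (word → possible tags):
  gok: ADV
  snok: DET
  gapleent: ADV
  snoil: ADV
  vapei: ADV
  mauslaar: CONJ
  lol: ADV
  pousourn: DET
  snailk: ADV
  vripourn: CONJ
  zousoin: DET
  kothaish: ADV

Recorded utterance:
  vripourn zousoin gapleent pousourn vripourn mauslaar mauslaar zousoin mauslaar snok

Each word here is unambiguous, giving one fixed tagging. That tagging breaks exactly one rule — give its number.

3

Fixed tagging: CONJ DET ADV DET CONJ CONJ CONJ DET CONJ DET.
Rule check: R1 pass, R2 pass, R3 fail.
Only rule 3 fails.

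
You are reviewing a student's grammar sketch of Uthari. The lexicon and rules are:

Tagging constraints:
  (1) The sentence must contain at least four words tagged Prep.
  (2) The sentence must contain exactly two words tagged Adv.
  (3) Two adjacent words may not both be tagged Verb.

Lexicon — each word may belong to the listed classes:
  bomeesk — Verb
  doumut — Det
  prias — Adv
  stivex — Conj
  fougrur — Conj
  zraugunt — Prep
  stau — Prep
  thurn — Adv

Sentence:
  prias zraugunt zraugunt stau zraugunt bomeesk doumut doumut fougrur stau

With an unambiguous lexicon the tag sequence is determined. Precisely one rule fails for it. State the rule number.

2

Fixed tagging: Adv Prep Prep Prep Prep Verb Det Det Conj Prep.
Checking each rule: R1 ✓, R2 ✗, R3 ✓.
Only rule 2 fails.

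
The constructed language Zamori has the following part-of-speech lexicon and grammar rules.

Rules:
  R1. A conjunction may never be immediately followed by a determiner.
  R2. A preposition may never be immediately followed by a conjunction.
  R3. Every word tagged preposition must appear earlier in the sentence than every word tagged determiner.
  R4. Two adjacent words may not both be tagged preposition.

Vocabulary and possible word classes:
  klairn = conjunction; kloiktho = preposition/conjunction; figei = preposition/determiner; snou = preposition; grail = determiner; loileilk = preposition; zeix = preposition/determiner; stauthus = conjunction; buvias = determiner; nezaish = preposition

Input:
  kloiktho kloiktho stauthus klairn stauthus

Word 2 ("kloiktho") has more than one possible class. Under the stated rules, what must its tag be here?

Candidates per position — 1:kloiktho {preposition,conjunction}; 2:kloiktho {preposition,conjunction}; 3:stauthus {conjunction}; 4:klairn {conjunction}; 5:stauthus {conjunction}.
If word 1 were preposition, no tagging could satisfy rule 2; so word 1 is conjunction.
If word 2 were preposition, no tagging could satisfy rule 2; so word 2 is conjunction.
The unique satisfying tagging is: conjunction conjunction conjunction conjunction conjunction.
Checking: rule 1 ok; rule 2 ok; rule 3 ok; rule 4 ok.

conjunction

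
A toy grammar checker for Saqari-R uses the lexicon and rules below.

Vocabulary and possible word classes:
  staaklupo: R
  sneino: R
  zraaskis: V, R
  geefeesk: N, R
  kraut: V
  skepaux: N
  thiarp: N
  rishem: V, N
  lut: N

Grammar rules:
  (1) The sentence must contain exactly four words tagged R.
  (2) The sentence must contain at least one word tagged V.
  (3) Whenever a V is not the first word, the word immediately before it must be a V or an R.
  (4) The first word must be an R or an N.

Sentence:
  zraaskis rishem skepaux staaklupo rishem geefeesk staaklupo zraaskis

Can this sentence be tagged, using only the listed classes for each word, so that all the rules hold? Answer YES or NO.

Candidates per position — 1:zraaskis {V,R}; 2:rishem {V,N}; 3:skepaux {N}; 4:staaklupo {R}; 5:rishem {V,N}; 6:geefeesk {N,R}; 7:staaklupo {R}; 8:zraaskis {V,R}.
One satisfying assignment: R V N R N N R R.
Checking: rule 1 ✓; rule 2 ✓; rule 3 ✓; rule 4 ✓.

YES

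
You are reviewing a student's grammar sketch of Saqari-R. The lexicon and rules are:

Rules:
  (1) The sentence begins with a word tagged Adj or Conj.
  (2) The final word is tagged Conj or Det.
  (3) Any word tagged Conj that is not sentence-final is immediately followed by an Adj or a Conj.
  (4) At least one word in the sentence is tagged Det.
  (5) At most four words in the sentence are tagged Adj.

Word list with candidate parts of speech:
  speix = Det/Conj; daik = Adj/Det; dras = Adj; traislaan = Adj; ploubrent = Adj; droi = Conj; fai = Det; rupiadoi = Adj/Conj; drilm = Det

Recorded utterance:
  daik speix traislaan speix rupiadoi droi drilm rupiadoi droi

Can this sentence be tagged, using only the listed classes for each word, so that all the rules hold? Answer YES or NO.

Candidates per position — 1:daik {Adj,Det}; 2:speix {Det,Conj}; 3:traislaan {Adj}; 4:speix {Det,Conj}; 5:rupiadoi {Adj,Conj}; 6:droi {Conj}; 7:drilm {Det}; 8:rupiadoi {Adj,Conj}; 9:droi {Conj}.
Rule 3 cannot be satisfied by any choice of tags from the lexicon.
So there is no consistent tagging.

NO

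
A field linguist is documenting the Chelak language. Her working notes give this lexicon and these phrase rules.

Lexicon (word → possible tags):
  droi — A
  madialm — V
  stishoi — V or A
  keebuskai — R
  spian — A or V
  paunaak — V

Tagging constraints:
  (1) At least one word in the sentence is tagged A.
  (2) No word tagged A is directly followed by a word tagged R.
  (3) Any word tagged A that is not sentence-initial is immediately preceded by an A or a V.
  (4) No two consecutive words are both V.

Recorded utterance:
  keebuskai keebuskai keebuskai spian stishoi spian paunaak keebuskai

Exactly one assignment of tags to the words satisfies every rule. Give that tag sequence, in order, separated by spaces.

R R R V A A V R

Candidates per position — 1:keebuskai {R}; 2:keebuskai {R}; 3:keebuskai {R}; 4:spian {A,V}; 5:stishoi {V,A}; 6:spian {A,V}; 7:paunaak {V}; 8:keebuskai {R}.
If word 4 were A, no tagging could satisfy rule 3; so word 4 is V.
If word 5 were V, no tagging could satisfy rule 4; so word 5 is A.
If word 6 were V, no tagging could satisfy rule 4; so word 6 is A.
So the tagging must be: R R R V A A V R.
Rule-by-rule: rule 1 ok; rule 2 ok; rule 3 ok; rule 4 ok.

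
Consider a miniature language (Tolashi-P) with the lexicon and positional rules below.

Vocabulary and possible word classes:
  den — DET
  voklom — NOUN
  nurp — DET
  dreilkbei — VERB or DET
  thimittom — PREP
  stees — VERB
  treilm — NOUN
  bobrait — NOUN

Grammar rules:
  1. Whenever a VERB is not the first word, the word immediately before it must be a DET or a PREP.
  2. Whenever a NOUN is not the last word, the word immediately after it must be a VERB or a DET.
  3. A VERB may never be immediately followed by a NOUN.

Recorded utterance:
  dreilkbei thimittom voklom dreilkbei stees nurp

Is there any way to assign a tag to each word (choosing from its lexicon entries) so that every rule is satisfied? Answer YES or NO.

Candidates per position — 1:dreilkbei {VERB,DET}; 2:thimittom {PREP}; 3:voklom {NOUN}; 4:dreilkbei {VERB,DET}; 5:stees {VERB}; 6:nurp {DET}.
One satisfying assignment: DET PREP NOUN DET VERB DET.
Check: rule 1 holds; rule 2 holds; rule 3 holds.

YES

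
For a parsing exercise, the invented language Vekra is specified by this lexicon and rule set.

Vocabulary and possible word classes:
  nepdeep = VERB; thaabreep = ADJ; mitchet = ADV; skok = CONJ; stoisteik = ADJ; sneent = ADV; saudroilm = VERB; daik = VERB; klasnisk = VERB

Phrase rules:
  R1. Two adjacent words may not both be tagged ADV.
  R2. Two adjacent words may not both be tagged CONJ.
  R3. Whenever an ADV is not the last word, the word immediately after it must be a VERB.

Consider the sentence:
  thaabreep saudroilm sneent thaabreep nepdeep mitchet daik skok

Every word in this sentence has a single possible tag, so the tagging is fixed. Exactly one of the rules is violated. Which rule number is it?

3

Fixed tagging: ADJ VERB ADV ADJ VERB ADV VERB CONJ.
Rule check: R1 ok, R2 ok, R3 fails.
Only rule 3 fails.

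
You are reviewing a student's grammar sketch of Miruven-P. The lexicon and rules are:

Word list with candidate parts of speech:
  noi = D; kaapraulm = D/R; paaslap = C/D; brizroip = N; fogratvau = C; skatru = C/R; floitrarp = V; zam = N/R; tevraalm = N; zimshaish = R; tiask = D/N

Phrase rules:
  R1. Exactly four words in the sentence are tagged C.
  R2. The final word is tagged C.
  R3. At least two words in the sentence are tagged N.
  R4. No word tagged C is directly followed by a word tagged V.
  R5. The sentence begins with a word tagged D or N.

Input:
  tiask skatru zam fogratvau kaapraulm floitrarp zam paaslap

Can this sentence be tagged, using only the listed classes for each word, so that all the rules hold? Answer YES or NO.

NO

Candidates per position — 1:tiask {D,N}; 2:skatru {C,R}; 3:zam {N,R}; 4:fogratvau {C}; 5:kaapraulm {D,R}; 6:floitrarp {V}; 7:zam {N,R}; 8:paaslap {C,D}.
Rule 1 cannot be satisfied by any choice of tags from the lexicon.
So there is no consistent tagging.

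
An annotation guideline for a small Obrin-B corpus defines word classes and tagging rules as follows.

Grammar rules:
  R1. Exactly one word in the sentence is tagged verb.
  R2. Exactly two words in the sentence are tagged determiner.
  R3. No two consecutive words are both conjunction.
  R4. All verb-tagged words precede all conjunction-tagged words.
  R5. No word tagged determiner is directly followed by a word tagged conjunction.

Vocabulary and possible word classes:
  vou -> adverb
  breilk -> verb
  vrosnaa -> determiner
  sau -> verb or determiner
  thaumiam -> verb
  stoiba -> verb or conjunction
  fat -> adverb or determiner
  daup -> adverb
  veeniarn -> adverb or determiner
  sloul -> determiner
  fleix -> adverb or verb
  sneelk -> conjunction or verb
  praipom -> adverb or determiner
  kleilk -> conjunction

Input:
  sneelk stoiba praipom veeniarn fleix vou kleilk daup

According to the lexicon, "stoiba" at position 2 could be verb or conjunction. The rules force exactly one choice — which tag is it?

conjunction

Candidates per position — 1:sneelk {conjunction,verb}; 2:stoiba {verb,conjunction}; 3:praipom {adverb,determiner}; 4:veeniarn {adverb,determiner}; 5:fleix {adverb,verb}; 6:vou {adverb}; 7:kleilk {conjunction}; 8:daup {adverb}.
At position 3, choosing adverb makes rule 2 impossible to satisfy; hence determiner.
At position 4, choosing adverb makes rule 2 impossible to satisfy; hence determiner.
Position 2: the remaining choice is settled jointly with positions 1, 5 — only conjunction at position 2 is part of a tagging that satisfies every rule.
The unique satisfying tagging is: verb conjunction determiner determiner adverb adverb conjunction adverb.
Verifying each rule — rule 1 ✓; rule 2 ✓; rule 3 ✓; rule 4 ✓; rule 5 ✓.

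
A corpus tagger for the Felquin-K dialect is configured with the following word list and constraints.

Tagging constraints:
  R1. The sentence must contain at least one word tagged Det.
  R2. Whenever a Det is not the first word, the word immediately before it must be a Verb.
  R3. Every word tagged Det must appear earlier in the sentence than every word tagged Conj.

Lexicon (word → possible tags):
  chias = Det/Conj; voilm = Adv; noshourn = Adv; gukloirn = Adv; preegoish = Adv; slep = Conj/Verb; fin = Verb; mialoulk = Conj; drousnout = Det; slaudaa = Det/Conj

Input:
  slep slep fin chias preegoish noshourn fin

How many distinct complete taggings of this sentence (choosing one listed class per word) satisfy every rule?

1

Candidates per position — 1:slep {Conj,Verb}; 2:slep {Conj,Verb}; 3:fin {Verb}; 4:chias {Det,Conj}; 5:preegoish {Adv}; 6:noshourn {Adv}; 7:fin {Verb}.
There are 8 candidate sequences in total.
The sequences that satisfy every rule: Verb Verb Verb Det Adv Adv Verb.
Count = 1.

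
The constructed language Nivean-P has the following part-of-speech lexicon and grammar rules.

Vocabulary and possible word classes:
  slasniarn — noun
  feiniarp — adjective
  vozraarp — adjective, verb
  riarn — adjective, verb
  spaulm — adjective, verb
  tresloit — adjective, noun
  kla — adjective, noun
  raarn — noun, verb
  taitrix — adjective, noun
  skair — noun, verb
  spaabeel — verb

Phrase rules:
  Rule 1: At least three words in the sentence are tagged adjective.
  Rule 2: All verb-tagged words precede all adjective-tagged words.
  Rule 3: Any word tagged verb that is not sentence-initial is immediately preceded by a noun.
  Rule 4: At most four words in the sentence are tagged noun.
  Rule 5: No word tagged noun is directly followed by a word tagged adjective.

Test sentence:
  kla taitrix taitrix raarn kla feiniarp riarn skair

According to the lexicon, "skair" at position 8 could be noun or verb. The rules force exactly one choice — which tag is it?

noun

Candidates per position — 1:kla {adjective,noun}; 2:taitrix {adjective,noun}; 3:taitrix {adjective,noun}; 4:raarn {noun,verb}; 5:kla {adjective,noun}; 6:feiniarp {adjective}; 7:riarn {adjective,verb}; 8:skair {noun,verb}.
Word 4 cannot be noun — rule 5 would then fail for every completion. It is verb.
Word 5 cannot be noun — rule 5 would then fail for every completion. It is adjective.
Word 7 cannot be verb — rule 2 would then fail for every completion. It is adjective.
Word 8 cannot be verb — rule 2 would then fail for every completion. It is noun.
Word 1 cannot be adjective — rule 2 would then fail for every completion. It is noun.
Word 2 cannot be adjective — rule 2 would then fail for every completion. It is noun.
Word 3 cannot be adjective — rule 2 would then fail for every completion. It is noun.
The only consistent sequence is: noun noun noun verb adjective adjective adjective noun.
Verifying each rule — rule 1 satisfied; rule 2 satisfied; rule 3 satisfied; rule 4 satisfied; rule 5 satisfied.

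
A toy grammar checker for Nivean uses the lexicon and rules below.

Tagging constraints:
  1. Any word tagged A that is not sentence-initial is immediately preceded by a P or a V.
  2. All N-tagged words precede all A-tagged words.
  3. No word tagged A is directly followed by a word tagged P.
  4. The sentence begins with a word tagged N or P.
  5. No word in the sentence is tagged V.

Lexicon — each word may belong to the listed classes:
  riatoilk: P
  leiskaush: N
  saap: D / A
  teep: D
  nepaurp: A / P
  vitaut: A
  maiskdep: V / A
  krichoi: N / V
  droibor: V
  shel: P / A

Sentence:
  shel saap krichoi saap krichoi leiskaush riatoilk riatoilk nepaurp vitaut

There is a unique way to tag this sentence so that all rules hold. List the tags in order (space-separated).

P D N D N N P P P A

Candidates per position — 1:shel {P,A}; 2:saap {D,A}; 3:krichoi {N,V}; 4:saap {D,A}; 5:krichoi {N,V}; 6:leiskaush {N}; 7:riatoilk {P}; 8:riatoilk {P}; 9:nepaurp {A,P}; 10:vitaut {A}.
Position 1: tagging it A would leave rule 2 unsatisfiable, so it must be P.
Position 2: tagging it A would leave rule 2 unsatisfiable, so it must be D.
Position 3: tagging it V would leave rule 5 unsatisfiable, so it must be N.
Position 4: tagging it A would leave rule 1 unsatisfiable, so it must be D.
Position 5: tagging it V would leave rule 5 unsatisfiable, so it must be N.
Position 9: tagging it A would leave rule 1 unsatisfiable, so it must be P.
That leaves exactly one tagging: P D N D N N P P P A.
Rule-by-rule: rule 1 satisfied; rule 2 satisfied; rule 3 satisfied; rule 4 satisfied; rule 5 satisfied.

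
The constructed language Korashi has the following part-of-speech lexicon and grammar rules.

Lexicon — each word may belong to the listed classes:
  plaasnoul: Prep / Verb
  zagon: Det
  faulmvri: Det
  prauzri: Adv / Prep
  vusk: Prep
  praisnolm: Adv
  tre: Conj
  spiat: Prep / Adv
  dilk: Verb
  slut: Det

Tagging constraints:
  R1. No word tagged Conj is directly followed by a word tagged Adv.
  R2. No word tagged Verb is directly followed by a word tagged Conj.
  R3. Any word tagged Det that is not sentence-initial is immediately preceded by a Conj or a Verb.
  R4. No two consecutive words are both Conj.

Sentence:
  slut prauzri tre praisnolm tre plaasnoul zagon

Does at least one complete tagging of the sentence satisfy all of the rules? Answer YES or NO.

NO

Candidates per position — 1:slut {Det}; 2:prauzri {Adv,Prep}; 3:tre {Conj}; 4:praisnolm {Adv}; 5:tre {Conj}; 6:plaasnoul {Prep,Verb}; 7:zagon {Det}.
Rule 1 cannot be satisfied by any choice of tags from the lexicon.
So there is no consistent tagging.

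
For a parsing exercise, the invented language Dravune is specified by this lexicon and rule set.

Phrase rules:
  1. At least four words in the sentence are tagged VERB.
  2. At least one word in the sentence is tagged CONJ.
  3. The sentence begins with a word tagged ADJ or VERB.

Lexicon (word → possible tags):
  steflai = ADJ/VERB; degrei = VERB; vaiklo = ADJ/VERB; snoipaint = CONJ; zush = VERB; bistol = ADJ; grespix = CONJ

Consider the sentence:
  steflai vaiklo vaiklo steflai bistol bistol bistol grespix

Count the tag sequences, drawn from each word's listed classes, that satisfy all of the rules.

Candidates per position — 1:steflai {ADJ,VERB}; 2:vaiklo {ADJ,VERB}; 3:vaiklo {ADJ,VERB}; 4:steflai {ADJ,VERB}; 5:bistol {ADJ}; 6:bistol {ADJ}; 7:bistol {ADJ}; 8:grespix {CONJ}.
There are 16 candidate sequences in total.
The sequences that satisfy every rule: VERB VERB VERB VERB ADJ ADJ ADJ CONJ.
Count = 1.

1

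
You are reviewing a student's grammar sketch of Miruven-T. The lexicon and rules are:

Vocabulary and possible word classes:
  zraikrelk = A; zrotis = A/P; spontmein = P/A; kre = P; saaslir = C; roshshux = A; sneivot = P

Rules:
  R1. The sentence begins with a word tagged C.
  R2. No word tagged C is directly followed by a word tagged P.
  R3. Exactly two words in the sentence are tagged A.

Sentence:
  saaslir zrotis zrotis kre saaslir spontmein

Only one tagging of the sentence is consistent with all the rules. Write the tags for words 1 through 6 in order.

Candidates per position — 1:saaslir {C}; 2:zrotis {A,P}; 3:zrotis {A,P}; 4:kre {P}; 5:saaslir {C}; 6:spontmein {P,A}.
Position 2: P is ruled out by rule 2; that leaves A.
Position 6: P is ruled out by rule 2; that leaves A.
Position 3: A is ruled out by rule 3; that leaves P.
That leaves exactly one tagging: C A P P C A.
Rule-by-rule: rule 1 ok; rule 2 ok; rule 3 ok.

C A P P C A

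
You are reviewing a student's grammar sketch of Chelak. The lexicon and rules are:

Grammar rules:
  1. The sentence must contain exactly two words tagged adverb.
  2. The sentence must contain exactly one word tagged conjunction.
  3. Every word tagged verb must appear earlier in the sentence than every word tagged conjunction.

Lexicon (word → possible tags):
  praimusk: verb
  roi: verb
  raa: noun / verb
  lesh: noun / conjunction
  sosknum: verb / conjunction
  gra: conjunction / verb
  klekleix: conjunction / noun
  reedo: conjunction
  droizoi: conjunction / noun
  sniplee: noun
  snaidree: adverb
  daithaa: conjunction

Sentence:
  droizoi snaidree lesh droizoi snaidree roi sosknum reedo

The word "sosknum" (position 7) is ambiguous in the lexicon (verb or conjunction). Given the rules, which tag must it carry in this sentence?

verb

Candidates per position — 1:droizoi {conjunction,noun}; 2:snaidree {adverb}; 3:lesh {noun,conjunction}; 4:droizoi {conjunction,noun}; 5:snaidree {adverb}; 6:roi {verb}; 7:sosknum {verb,conjunction}; 8:reedo {conjunction}.
Word 1 cannot be conjunction — rule 2 would then fail for every completion. It is noun.
Word 3 cannot be conjunction — rule 2 would then fail for every completion. It is noun.
Word 4 cannot be conjunction — rule 2 would then fail for every completion. It is noun.
Word 7 cannot be conjunction — rule 2 would then fail for every completion. It is verb.
The only consistent sequence is: noun adverb noun noun adverb verb verb conjunction.
Verifying each rule — rule 1 satisfied; rule 2 satisfied; rule 3 satisfied.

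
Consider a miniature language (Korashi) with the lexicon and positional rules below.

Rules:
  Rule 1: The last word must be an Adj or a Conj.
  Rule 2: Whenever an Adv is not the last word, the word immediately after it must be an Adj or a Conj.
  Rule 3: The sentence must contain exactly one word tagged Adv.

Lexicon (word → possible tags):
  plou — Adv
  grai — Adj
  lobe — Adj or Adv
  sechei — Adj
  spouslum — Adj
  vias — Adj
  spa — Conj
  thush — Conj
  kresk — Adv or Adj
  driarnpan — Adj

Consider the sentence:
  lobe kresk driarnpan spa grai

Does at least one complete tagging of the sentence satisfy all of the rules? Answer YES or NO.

Candidates per position — 1:lobe {Adj,Adv}; 2:kresk {Adv,Adj}; 3:driarnpan {Adj}; 4:spa {Conj}; 5:grai {Adj}.
One satisfying assignment: Adv Adj Adj Conj Adj.
Checking: rule 1 ok; rule 2 ok; rule 3 ok.

YES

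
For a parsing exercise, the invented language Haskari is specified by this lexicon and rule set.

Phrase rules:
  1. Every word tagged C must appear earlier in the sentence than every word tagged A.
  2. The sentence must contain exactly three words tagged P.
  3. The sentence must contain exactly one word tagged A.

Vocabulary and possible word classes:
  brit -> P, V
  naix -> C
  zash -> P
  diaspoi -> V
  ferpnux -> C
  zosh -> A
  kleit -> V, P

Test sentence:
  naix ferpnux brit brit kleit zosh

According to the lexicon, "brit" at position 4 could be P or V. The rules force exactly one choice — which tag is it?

Candidates per position — 1:naix {C}; 2:ferpnux {C}; 3:brit {P,V}; 4:brit {P,V}; 5:kleit {V,P}; 6:zosh {A}.
At position 3, choosing V makes rule 2 impossible to satisfy; hence P.
At position 4, choosing V makes rule 2 impossible to satisfy; hence P.
At position 5, choosing V makes rule 2 impossible to satisfy; hence P.
The unique satisfying tagging is: C C P P P A.
Checking: rule 1 ✓; rule 2 ✓; rule 3 ✓.

P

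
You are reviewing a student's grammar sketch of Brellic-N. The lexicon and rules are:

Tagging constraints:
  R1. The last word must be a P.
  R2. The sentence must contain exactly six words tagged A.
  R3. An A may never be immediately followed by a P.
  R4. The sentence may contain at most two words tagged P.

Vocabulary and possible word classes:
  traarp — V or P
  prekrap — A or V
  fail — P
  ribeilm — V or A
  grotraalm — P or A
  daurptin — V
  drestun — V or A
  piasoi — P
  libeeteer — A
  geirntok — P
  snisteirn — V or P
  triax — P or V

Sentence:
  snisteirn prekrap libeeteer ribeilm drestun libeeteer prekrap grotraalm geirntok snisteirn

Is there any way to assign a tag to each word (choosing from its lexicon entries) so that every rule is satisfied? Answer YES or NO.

NO

Candidates per position — 1:snisteirn {V,P}; 2:prekrap {A,V}; 3:libeeteer {A}; 4:ribeilm {V,A}; 5:drestun {V,A}; 6:libeeteer {A}; 7:prekrap {A,V}; 8:grotraalm {P,A}; 9:geirntok {P}; 10:snisteirn {V,P}.
Every candidate sequence violates at least one rule; no consistent tagging exists.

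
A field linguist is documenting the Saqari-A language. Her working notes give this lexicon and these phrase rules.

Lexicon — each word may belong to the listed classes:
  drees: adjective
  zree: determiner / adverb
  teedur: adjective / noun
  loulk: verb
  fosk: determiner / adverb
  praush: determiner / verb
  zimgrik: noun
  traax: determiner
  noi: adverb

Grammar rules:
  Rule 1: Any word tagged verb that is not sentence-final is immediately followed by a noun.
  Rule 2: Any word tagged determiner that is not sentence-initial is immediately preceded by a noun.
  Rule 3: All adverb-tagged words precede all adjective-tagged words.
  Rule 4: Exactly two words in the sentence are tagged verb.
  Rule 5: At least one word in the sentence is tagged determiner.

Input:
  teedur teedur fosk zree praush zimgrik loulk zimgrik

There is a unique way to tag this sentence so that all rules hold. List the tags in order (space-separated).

Candidates per position — 1:teedur {adjective,noun}; 2:teedur {adjective,noun}; 3:fosk {determiner,adverb}; 4:zree {determiner,adverb}; 5:praush {determiner,verb}; 6:zimgrik {noun}; 7:loulk {verb}; 8:zimgrik {noun}.
Position 4: determiner is ruled out by rule 2; that leaves adverb.
Position 5: determiner is ruled out by rule 2; that leaves verb.
Position 1: adjective is ruled out by rule 3; that leaves noun.
Position 2: adjective is ruled out by rule 3; that leaves noun.
Position 3: adverb is ruled out by rule 5; that leaves determiner.
The only consistent sequence is: noun noun determiner adverb verb noun verb noun.
Check: rule 1 holds; rule 2 holds; rule 3 holds; rule 4 holds; rule 5 holds.

noun noun determiner adverb verb noun verb noun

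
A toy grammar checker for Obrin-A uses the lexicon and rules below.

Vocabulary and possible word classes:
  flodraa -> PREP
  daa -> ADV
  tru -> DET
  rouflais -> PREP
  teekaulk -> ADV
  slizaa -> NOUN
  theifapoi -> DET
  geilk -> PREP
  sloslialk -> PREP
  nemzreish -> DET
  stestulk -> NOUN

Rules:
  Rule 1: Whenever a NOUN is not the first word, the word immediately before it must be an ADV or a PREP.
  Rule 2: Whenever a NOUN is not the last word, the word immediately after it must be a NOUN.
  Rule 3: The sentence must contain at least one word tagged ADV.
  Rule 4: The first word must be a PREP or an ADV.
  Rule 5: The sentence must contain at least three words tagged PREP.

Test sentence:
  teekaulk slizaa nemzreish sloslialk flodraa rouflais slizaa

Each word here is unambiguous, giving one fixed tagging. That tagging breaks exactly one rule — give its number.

2

Fixed tagging: ADV NOUN DET PREP PREP PREP NOUN.
Applying the rules: R1 ok, R2 fails, R3 ok, R4 ok, R5 ok.
Only rule 2 fails.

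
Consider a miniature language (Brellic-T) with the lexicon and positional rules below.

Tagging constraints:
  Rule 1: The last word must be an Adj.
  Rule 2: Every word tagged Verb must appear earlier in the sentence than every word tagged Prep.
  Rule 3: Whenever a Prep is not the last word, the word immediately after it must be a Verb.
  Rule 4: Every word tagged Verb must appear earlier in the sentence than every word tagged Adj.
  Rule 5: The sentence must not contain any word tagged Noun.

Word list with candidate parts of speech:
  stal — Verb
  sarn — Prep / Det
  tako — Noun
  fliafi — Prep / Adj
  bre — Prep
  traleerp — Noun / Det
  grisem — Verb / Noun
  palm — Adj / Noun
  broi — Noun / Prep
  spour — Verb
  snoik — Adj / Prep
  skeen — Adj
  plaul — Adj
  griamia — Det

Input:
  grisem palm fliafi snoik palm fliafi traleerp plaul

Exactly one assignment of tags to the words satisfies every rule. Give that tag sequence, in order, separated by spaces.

Candidates per position — 1:grisem {Verb,Noun}; 2:palm {Adj,Noun}; 3:fliafi {Prep,Adj}; 4:snoik {Adj,Prep}; 5:palm {Adj,Noun}; 6:fliafi {Prep,Adj}; 7:traleerp {Noun,Det}; 8:plaul {Adj}.
Position 1: Noun is ruled out by rule 5; that leaves Verb.
Position 2: Noun is ruled out by rule 5; that leaves Adj.
Position 3: Prep is ruled out by rule 3; that leaves Adj.
Position 4: Prep is ruled out by rule 3; that leaves Adj.
Position 5: Noun is ruled out by rule 5; that leaves Adj.
Position 6: Prep is ruled out by rule 3; that leaves Adj.
Position 7: Noun is ruled out by rule 5; that leaves Det.
So the tagging must be: Verb Adj Adj Adj Adj Adj Det Adj.
Rule-by-rule: rule 1 ok; rule 2 ok; rule 3 ok; rule 4 ok; rule 5 ok.

Verb Adj Adj Adj Adj Adj Det Adj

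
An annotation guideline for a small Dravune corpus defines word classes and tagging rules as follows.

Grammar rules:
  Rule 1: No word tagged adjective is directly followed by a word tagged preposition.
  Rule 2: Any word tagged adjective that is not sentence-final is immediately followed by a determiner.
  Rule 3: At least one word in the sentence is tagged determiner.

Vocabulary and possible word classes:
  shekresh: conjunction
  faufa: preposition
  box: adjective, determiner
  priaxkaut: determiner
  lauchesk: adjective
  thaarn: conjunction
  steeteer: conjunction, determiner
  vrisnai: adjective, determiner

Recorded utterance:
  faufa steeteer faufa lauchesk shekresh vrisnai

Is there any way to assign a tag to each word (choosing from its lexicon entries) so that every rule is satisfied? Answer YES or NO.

NO

Candidates per position — 1:faufa {preposition}; 2:steeteer {conjunction,determiner}; 3:faufa {preposition}; 4:lauchesk {adjective}; 5:shekresh {conjunction}; 6:vrisnai {adjective,determiner}.
Rule 2 cannot be satisfied by any choice of tags from the lexicon.
So there is no consistent tagging.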